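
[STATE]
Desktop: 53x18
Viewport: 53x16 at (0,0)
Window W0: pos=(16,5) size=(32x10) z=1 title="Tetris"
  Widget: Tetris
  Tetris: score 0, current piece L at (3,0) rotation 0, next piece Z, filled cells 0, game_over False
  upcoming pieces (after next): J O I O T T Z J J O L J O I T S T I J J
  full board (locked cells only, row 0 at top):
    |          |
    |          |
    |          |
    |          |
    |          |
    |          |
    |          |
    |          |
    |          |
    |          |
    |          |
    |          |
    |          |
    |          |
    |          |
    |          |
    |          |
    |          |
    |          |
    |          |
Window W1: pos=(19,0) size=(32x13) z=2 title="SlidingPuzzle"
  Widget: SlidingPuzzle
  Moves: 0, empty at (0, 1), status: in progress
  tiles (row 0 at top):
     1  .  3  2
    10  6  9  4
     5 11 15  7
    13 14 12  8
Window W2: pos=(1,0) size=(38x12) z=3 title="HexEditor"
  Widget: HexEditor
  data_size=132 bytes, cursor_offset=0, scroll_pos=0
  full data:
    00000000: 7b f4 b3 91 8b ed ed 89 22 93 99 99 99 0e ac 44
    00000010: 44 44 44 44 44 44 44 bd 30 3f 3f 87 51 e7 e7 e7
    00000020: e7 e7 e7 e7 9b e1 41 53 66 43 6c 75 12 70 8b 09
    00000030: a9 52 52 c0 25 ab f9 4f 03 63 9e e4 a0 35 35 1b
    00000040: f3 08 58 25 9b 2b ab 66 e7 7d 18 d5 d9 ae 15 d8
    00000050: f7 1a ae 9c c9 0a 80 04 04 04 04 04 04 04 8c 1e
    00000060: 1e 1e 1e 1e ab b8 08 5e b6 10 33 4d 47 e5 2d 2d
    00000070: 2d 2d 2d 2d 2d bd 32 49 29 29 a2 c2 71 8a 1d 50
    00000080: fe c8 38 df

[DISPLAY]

 ┏━━━━━━━━━━━━━━━━━━━━━━━━━━━━━━━━━━━━┓━━━━━━━━━━━┓  
 ┃ HexEditor                          ┃           ┃  
 ┠────────────────────────────────────┨───────────┨  
 ┃00000000  7B f4 b3 91 8b ed ed 89  2┃─┐         ┃  
 ┃00000010  44 44 44 44 44 44 44 bd  3┃ │         ┃  
 ┃00000020  e7 e7 e7 e7 9b e1 41 53  6┃─┤         ┃  
 ┃00000030  a9 52 52 c0 25 ab f9 4f  0┃ │         ┃  
 ┃00000040  f3 08 58 25 9b 2b ab 66  e┃─┤         ┃  
 ┃00000050  f7 1a ae 9c c9 0a 80 04  0┃ │         ┃  
 ┃00000060  1e 1e 1e 1e ab b8 08 5e  b┃─┤         ┃  
 ┃00000070  2d 2d 2d 2d 2d bd 32 49  2┃ │         ┃  
 ┗━━━━━━━━━━━━━━━━━━━━━━━━━━━━━━━━━━━━┛─┘         ┃  
                ┃  ┗━━━━━━━━━━━━━━━━━━━━━━━━━━━━━━┛  
                ┃          │                   ┃     
                ┗━━━━━━━━━━━━━━━━━━━━━━━━━━━━━━┛     
                                                     


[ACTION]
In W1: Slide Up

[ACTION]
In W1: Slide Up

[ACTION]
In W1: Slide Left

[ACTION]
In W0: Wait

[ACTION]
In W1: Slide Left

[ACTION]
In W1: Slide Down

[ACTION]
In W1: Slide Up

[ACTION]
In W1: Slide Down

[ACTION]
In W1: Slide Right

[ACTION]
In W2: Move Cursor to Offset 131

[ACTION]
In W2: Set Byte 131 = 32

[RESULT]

 ┏━━━━━━━━━━━━━━━━━━━━━━━━━━━━━━━━━━━━┓━━━━━━━━━━━┓  
 ┃ HexEditor                          ┃           ┃  
 ┠────────────────────────────────────┨───────────┨  
 ┃00000000  7b f4 b3 91 8b ed ed 89  2┃─┐         ┃  
 ┃00000010  44 44 44 44 44 44 44 bd  3┃ │         ┃  
 ┃00000020  e7 e7 e7 e7 9b e1 41 53  6┃─┤         ┃  
 ┃00000030  a9 52 52 c0 25 ab f9 4f  0┃ │         ┃  
 ┃00000040  f3 08 58 25 9b 2b ab 66  e┃─┤         ┃  
 ┃00000050  f7 1a ae 9c c9 0a 80 04  0┃ │         ┃  
 ┃00000060  1e 1e 1e 1e ab b8 08 5e  b┃─┤         ┃  
 ┃00000070  2d 2d 2d 2d 2d bd 32 49  2┃ │         ┃  
 ┗━━━━━━━━━━━━━━━━━━━━━━━━━━━━━━━━━━━━┛─┘         ┃  
                ┃  ┗━━━━━━━━━━━━━━━━━━━━━━━━━━━━━━┛  
                ┃          │                   ┃     
                ┗━━━━━━━━━━━━━━━━━━━━━━━━━━━━━━┛     
                                                     


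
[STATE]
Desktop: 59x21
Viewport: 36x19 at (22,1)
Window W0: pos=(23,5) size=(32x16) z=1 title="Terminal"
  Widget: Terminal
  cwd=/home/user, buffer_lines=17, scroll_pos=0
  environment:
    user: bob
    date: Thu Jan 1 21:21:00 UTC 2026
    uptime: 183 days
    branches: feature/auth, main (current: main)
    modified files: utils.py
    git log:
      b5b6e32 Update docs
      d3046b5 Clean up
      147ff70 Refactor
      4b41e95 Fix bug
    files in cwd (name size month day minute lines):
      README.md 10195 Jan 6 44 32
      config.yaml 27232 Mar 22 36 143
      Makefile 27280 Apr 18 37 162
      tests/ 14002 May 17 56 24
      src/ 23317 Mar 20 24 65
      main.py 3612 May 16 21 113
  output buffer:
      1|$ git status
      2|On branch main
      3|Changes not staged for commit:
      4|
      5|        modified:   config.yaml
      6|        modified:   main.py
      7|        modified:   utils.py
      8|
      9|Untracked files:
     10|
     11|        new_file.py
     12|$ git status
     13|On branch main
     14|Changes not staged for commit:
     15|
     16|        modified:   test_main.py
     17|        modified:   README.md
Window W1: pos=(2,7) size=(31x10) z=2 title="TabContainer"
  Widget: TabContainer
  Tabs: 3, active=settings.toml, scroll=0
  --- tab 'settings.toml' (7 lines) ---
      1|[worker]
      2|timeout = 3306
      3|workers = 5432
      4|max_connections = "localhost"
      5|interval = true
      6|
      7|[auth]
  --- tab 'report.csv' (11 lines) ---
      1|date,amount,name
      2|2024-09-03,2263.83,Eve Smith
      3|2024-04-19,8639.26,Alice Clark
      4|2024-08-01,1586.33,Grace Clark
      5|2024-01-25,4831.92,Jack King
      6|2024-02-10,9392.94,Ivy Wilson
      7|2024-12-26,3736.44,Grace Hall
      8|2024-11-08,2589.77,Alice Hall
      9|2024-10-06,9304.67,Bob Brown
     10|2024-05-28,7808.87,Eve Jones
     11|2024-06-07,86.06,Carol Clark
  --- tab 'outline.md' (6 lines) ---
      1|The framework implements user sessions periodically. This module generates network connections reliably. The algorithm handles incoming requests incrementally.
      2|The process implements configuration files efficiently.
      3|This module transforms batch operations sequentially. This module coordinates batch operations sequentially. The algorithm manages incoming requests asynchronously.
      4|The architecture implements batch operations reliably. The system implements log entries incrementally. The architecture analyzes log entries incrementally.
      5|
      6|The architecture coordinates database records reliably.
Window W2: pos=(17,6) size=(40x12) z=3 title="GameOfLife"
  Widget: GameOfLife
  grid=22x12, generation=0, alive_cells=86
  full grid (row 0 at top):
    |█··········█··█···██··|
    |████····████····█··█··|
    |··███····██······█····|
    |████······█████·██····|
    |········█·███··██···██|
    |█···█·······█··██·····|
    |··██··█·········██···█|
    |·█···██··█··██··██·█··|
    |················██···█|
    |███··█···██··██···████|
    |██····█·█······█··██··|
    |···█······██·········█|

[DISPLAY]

                                    
                                    
                                    
                                    
 ┏━━━━━━━━━━━━━━━━━━━━━━━━━━━━━━┓   
━━━━━━━━━━━━━━━━━━━━━━━━━━━━━━━━━━┓ 
eOfLife                           ┃ 
──────────────────────────────────┨ 
 0                                ┃ 
█····██······█····                ┃ 
······█████·██····                ┃ 
····█·███··██···██                ┃ 
█·······█··██·····                ┃ 
··█·········██···█                ┃ 
·██··█··██··██·█··                ┃ 
············██···█                ┃ 
━━━━━━━━━━━━━━━━━━━━━━━━━━━━━━━━━━┛ 
 ┃        new_file.py           ┃   
 ┃$ git status                  ┃   


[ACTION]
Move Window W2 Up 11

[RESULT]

eOfLife                           ┃ 
──────────────────────────────────┨ 
 0                                ┃ 
█····██······█····                ┃ 
······█████·██····                ┃ 
····█·███··██···██                ┃ 
█·······█··██·····                ┃ 
··█·········██···█                ┃ 
·██··█··██··██·█··                ┃ 
············██···█                ┃ 
━━━━━━━━━━━━━━━━━━━━━━━━━━━━━━━━━━┛ 
          ┃odified:   config.yam┃   
          ┃odified:   main.py   ┃   
          ┃odified:   utils.py  ┃   
localhost"┃                     ┃   
━━━━━━━━━━┛ files:              ┃   
 ┃                              ┃   
 ┃        new_file.py           ┃   
 ┃$ git status                  ┃   


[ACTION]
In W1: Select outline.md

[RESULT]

eOfLife                           ┃ 
──────────────────────────────────┨ 
 0                                ┃ 
█····██······█····                ┃ 
······█████·██····                ┃ 
····█·███··██···██                ┃ 
█·······█··██·····                ┃ 
··█·········██···█                ┃ 
·██··█··██··██·█··                ┃ 
············██···█                ┃ 
━━━━━━━━━━━━━━━━━━━━━━━━━━━━━━━━━━┛ 
ments user┃odified:   config.yam┃   
nts config┃odified:   main.py   ┃   
rms batch ┃odified:   utils.py  ┃   
plements b┃                     ┃   
━━━━━━━━━━┛ files:              ┃   
 ┃                              ┃   
 ┃        new_file.py           ┃   
 ┃$ git status                  ┃   


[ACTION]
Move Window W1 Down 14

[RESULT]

eOfLife                           ┃ 
──────────────────────────────────┨ 
 0                                ┃ 
█····██······█····                ┃ 
······█████·██····                ┃ 
····█·███··██···██                ┃ 
█·······█··██·····                ┃ 
··█·········██···█                ┃ 
·██··█··██··██·█··                ┃ 
············██···█                ┃ 
━━━━━━━━━━━━━━━━━━━━━━━━━━━━━━━━━━┛ 
          ┃odified:   config.yam┃   
──────────┨odified:   main.py   ┃   
port.csv │┃odified:   utils.py  ┃   
──────────┃                     ┃   
ments user┃ files:              ┃   
nts config┃                     ┃   
rms batch ┃ew_file.py           ┃   
plements b┃tus                  ┃   


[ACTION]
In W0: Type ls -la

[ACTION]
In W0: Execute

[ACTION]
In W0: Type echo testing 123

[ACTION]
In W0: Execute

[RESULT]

eOfLife                           ┃ 
──────────────────────────────────┨ 
 0                                ┃ 
█····██······█····                ┃ 
······█████·██····                ┃ 
····█·███··██···██                ┃ 
█·······█··██·····                ┃ 
··█·········██···█                ┃ 
·██··█··██··██·█··                ┃ 
············██···█                ┃ 
━━━━━━━━━━━━━━━━━━━━━━━━━━━━━━━━━━┛ 
          ┃-  1 bob group    272┃   
──────────┨-  1 bob group    272┃   
port.csv │┃x  1 bob group    140┃   
──────────┃x  1 bob group    233┃   
ments user┃-  1 bob group     36┃   
nts config┃sting 123            ┃   
rms batch ┃23                   ┃   
plements b┃                     ┃   


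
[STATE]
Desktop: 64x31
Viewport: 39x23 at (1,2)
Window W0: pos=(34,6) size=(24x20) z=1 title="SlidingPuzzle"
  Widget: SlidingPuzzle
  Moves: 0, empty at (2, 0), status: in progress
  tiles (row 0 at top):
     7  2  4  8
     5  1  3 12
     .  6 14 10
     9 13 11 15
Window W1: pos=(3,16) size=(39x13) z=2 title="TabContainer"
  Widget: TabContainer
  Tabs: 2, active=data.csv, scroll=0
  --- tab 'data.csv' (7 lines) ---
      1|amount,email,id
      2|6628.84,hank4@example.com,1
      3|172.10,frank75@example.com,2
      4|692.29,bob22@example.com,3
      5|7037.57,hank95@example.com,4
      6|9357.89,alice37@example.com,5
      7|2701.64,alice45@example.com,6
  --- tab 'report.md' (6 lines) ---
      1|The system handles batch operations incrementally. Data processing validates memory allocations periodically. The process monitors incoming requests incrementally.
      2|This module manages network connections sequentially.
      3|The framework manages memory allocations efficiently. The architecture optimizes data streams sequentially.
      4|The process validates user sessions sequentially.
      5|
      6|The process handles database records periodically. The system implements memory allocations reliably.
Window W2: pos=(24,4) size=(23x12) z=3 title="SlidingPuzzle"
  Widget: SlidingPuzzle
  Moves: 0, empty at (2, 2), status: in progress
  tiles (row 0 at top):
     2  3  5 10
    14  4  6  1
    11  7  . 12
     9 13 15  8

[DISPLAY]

                                       
                                       
                       ┏━━━━━━━━━━━━━━━
                       ┃ SlidingPuzzle 
                       ┠───────────────
                       ┃┌────┬────┬────
                       ┃│  2 │  3 │  5 
                       ┃├────┼────┼────
                       ┃│ 14 │  4 │  6 
                       ┃├────┼────┼────
                       ┃│ 11 │  7 │    
                       ┃├────┼────┼────
                       ┃│  9 │ 13 │ 15 
                       ┗━━━━━━━━━━━━━━━
  ┏━━━━━━━━━━━━━━━━━━━━━━━━━━━━━━━━━━━━
  ┃ TabContainer                       
  ┠────────────────────────────────────
  ┃[data.csv]│ report.md               
  ┃────────────────────────────────────
  ┃amount,email,id                     
  ┃6628.84,hank4@example.com,1         
  ┃172.10,frank75@example.com,2        
  ┃692.29,bob22@example.com,3          


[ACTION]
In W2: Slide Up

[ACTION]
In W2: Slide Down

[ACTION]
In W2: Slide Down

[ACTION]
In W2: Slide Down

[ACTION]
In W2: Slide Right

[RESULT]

                                       
                                       
                       ┏━━━━━━━━━━━━━━━
                       ┃ SlidingPuzzle 
                       ┠───────────────
                       ┃┌────┬────┬────
                       ┃│  2 │    │  3 
                       ┃├────┼────┼────
                       ┃│ 14 │  4 │  5 
                       ┃├────┼────┼────
                       ┃│ 11 │  7 │  6 
                       ┃├────┼────┼────
                       ┃│  9 │ 13 │ 15 
                       ┗━━━━━━━━━━━━━━━
  ┏━━━━━━━━━━━━━━━━━━━━━━━━━━━━━━━━━━━━
  ┃ TabContainer                       
  ┠────────────────────────────────────
  ┃[data.csv]│ report.md               
  ┃────────────────────────────────────
  ┃amount,email,id                     
  ┃6628.84,hank4@example.com,1         
  ┃172.10,frank75@example.com,2        
  ┃692.29,bob22@example.com,3          


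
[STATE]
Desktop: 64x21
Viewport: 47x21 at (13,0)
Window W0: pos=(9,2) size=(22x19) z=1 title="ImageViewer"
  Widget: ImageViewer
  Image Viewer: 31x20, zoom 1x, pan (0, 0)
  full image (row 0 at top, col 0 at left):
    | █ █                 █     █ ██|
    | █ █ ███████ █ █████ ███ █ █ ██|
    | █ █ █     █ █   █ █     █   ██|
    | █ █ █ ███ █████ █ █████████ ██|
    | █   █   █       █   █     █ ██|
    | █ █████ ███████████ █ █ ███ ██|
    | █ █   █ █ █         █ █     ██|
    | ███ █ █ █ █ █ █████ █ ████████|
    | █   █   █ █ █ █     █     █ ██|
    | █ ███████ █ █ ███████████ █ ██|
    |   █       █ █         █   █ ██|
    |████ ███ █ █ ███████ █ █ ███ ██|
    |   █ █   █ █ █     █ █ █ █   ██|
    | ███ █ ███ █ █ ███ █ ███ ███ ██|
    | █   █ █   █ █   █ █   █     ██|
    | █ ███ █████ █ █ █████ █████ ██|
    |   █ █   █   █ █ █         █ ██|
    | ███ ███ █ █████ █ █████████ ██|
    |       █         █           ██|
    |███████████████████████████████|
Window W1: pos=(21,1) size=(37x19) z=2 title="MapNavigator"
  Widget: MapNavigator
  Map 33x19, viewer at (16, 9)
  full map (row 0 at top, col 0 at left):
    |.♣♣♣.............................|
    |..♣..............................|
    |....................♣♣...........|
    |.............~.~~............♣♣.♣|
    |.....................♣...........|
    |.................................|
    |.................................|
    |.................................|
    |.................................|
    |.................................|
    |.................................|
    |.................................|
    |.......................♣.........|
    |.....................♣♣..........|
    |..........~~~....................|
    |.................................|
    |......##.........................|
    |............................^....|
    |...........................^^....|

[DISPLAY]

                                               
        ┏━━━━━━━━━━━━━━━━━━━━━━━━━━━━━━━━━━━┓  
━━━━━━━━┃ MapNavigator                      ┃  
ageViewe┠───────────────────────────────────┨  
────────┃ ....................♣♣........... ┃  
█       ┃ .............~.~~............♣♣.♣ ┃  
█ ██████┃ .....................♣........... ┃  
█ █     ┃ ................................. ┃  
█ █ ███ ┃ ................................. ┃  
  █   █ ┃ ................................. ┃  
█████ ██┃ ................................. ┃  
█   █ █ ┃ ................@................ ┃  
█ █ █ █ ┃ ................................. ┃  
  █   █ ┃ ................................. ┃  
███████ ┃ .......................♣......... ┃  
█       ┃ .....................♣♣.......... ┃  
█ ███ █ ┃ ..........~~~.................... ┃  
█ █   █ ┃ ................................. ┃  
█ █ ███ ┃ ......##......................... ┃  
  █ █   ┗━━━━━━━━━━━━━━━━━━━━━━━━━━━━━━━━━━━┛  
━━━━━━━━━━━━━━━━━┛                             


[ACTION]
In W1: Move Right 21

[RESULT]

                                               
        ┏━━━━━━━━━━━━━━━━━━━━━━━━━━━━━━━━━━━┓  
━━━━━━━━┃ MapNavigator                      ┃  
ageViewe┠───────────────────────────────────┨  
────────┃.....♣♣...........                 ┃  
█       ┃~~............♣♣.♣                 ┃  
█ ██████┃......♣...........                 ┃  
█ █     ┃..................                 ┃  
█ █ ███ ┃..................                 ┃  
  █   █ ┃..................                 ┃  
█████ ██┃..................                 ┃  
█   █ █ ┃.................@                 ┃  
█ █ █ █ ┃..................                 ┃  
  █   █ ┃..................                 ┃  
███████ ┃........♣.........                 ┃  
█       ┃......♣♣..........                 ┃  
█ ███ █ ┃..................                 ┃  
█ █   █ ┃..................                 ┃  
█ █ ███ ┃..................                 ┃  
  █ █   ┗━━━━━━━━━━━━━━━━━━━━━━━━━━━━━━━━━━━┛  
━━━━━━━━━━━━━━━━━┛                             


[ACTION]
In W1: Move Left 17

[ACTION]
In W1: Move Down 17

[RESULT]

                                               
        ┏━━━━━━━━━━━━━━━━━━━━━━━━━━━━━━━━━━━┓  
━━━━━━━━┃ MapNavigator                      ┃  
ageViewe┠───────────────────────────────────┨  
────────┃  .................................┃  
█       ┃  .......................♣.........┃  
█ ██████┃  .....................♣♣..........┃  
█ █     ┃  ..........~~~....................┃  
█ █ ███ ┃  .................................┃  
  █   █ ┃  ......##.........................┃  
█████ ██┃  ............................^....┃  
█   █ █ ┃  ...............@...........^^....┃  
█ █ █ █ ┃                                   ┃  
  █   █ ┃                                   ┃  
███████ ┃                                   ┃  
█       ┃                                   ┃  
█ ███ █ ┃                                   ┃  
█ █   █ ┃                                   ┃  
█ █ ███ ┃                                   ┃  
  █ █   ┗━━━━━━━━━━━━━━━━━━━━━━━━━━━━━━━━━━━┛  
━━━━━━━━━━━━━━━━━┛                             


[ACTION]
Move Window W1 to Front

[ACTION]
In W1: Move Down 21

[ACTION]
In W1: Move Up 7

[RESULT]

                                               
        ┏━━━━━━━━━━━━━━━━━━━━━━━━━━━━━━━━━━━┓  
━━━━━━━━┃ MapNavigator                      ┃  
ageViewe┠───────────────────────────────────┨  
────────┃  .....................♣...........┃  
█       ┃  .................................┃  
█ ██████┃  .................................┃  
█ █     ┃  .................................┃  
█ █ ███ ┃  .................................┃  
  █   █ ┃  .................................┃  
█████ ██┃  .................................┃  
█   █ █ ┃  ...............@.................┃  
█ █ █ █ ┃  .......................♣.........┃  
  █   █ ┃  .....................♣♣..........┃  
███████ ┃  ..........~~~....................┃  
█       ┃  .................................┃  
█ ███ █ ┃  ......##.........................┃  
█ █   █ ┃  ............................^....┃  
█ █ ███ ┃  ...........................^^....┃  
  █ █   ┗━━━━━━━━━━━━━━━━━━━━━━━━━━━━━━━━━━━┛  
━━━━━━━━━━━━━━━━━┛                             


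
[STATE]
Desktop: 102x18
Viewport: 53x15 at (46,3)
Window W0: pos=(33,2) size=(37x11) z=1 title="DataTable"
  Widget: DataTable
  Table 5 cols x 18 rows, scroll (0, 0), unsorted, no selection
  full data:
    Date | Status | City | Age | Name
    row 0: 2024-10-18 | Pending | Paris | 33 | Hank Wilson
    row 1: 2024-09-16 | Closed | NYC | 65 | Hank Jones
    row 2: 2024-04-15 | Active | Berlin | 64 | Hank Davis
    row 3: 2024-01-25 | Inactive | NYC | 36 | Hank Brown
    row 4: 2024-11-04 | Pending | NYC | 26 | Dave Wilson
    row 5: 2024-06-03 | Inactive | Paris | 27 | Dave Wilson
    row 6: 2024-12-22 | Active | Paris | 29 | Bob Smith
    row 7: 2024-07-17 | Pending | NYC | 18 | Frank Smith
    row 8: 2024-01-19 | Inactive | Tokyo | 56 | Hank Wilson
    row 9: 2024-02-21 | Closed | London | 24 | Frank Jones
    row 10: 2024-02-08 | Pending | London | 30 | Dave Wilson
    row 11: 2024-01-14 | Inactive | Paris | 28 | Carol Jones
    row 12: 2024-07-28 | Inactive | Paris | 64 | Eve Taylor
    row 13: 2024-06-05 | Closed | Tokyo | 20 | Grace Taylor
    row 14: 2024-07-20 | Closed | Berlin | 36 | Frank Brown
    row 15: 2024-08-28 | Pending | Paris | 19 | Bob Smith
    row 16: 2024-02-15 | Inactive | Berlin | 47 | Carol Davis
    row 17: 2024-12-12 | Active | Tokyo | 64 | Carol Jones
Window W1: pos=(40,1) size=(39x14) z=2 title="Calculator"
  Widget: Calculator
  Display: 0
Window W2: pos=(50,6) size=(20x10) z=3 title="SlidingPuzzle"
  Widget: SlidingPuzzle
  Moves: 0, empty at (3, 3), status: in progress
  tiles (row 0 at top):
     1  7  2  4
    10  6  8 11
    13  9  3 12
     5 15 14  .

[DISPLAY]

────────────────────────────────┨                    
                               0┃                    
───┬───┬───┐                    ┃                    
 8 │┏━━━━━━━━━━━━━━━━━━┓        ┃                    
───┼┃ SlidingPuzzle    ┃        ┃                    
 5 │┠──────────────────┨        ┃                    
───┼┃┌────┬────┬────┬──┃        ┃                    
 2 │┃│  1 │  7 │  2 │  ┃        ┃                    
───┼┃├────┼────┼────┼──┃        ┃                    
 . │┃│ 10 │  6 │  8 │ 1┃        ┃                    
───┴┃├────┼────┼────┼──┃        ┃                    
━━━━┃│ 13 │  9 │  3 │ 1┃━━━━━━━━┛                    
    ┗━━━━━━━━━━━━━━━━━━┛                             
                                                     
                                                     


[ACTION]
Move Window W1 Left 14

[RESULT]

──────────────────┨    ┃                             
                 0┃────┨                             
                  ┃Name┃                             
    ┏━━━━━━━━━━━━━━━━━━┓                             
    ┃ SlidingPuzzle    ┃                             
    ┠──────────────────┨                             
    ┃┌────┬────┬────┬──┃                             
    ┃│  1 │  7 │  2 │  ┃                             
    ┃├────┼────┼────┼──┃                             
    ┃│ 10 │  6 │  8 │ 1┃                             
    ┃├────┼────┼────┼──┃                             
━━━━┃│ 13 │  9 │  3 │ 1┃                             
    ┗━━━━━━━━━━━━━━━━━━┛                             
                                                     
                                                     


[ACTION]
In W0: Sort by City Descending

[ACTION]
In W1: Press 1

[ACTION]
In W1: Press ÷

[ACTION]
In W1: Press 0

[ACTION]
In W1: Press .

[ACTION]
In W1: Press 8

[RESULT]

──────────────────┨    ┃                             
               0.8┃────┨                             
                  ┃Name┃                             
    ┏━━━━━━━━━━━━━━━━━━┓                             
    ┃ SlidingPuzzle    ┃                             
    ┠──────────────────┨                             
    ┃┌────┬────┬────┬──┃                             
    ┃│  1 │  7 │  2 │  ┃                             
    ┃├────┼────┼────┼──┃                             
    ┃│ 10 │  6 │  8 │ 1┃                             
    ┃├────┼────┼────┼──┃                             
━━━━┃│ 13 │  9 │  3 │ 1┃                             
    ┗━━━━━━━━━━━━━━━━━━┛                             
                                                     
                                                     


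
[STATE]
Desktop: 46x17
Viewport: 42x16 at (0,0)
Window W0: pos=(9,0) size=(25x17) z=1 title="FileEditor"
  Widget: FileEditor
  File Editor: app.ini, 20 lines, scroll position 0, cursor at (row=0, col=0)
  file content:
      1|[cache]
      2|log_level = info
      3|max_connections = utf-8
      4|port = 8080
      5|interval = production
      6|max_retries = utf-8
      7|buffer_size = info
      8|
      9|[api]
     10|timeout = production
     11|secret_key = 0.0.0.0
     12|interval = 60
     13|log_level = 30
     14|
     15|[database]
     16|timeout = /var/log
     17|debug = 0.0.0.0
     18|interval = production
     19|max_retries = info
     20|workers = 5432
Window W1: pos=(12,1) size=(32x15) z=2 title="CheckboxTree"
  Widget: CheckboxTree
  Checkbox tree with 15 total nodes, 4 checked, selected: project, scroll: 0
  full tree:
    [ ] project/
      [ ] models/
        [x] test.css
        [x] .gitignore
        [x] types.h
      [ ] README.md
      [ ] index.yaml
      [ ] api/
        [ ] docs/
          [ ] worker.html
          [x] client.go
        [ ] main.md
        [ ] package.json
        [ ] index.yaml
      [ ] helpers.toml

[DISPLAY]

         ┏━━━━━━━━━━━━━━━━━━━━━━━┓        
         ┃ F┏━━━━━━━━━━━━━━━━━━━━━━━━━━━━━
         ┠──┃ CheckboxTree                
         ┃█c┠─────────────────────────────
         ┃lo┃>[-] project/                
         ┃ma┃   [x] models/               
         ┃po┃     [x] test.css            
         ┃in┃     [x] .gitignore          
         ┃ma┃     [x] types.h             
         ┃bu┃   [ ] README.md             
         ┃  ┃   [ ] index.yaml            
         ┃[a┃   [-] api/                  
         ┃ti┃     [-] docs/               
         ┃se┃       [ ] worker.html       
         ┃in┃       [x] client.go         
         ┃lo┗━━━━━━━━━━━━━━━━━━━━━━━━━━━━━


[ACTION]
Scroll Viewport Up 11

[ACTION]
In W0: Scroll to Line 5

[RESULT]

         ┏━━━━━━━━━━━━━━━━━━━━━━━┓        
         ┃ F┏━━━━━━━━━━━━━━━━━━━━━━━━━━━━━
         ┠──┃ CheckboxTree                
         ┃in┠─────────────────────────────
         ┃ma┃>[-] project/                
         ┃bu┃   [x] models/               
         ┃  ┃     [x] test.css            
         ┃[a┃     [x] .gitignore          
         ┃ti┃     [x] types.h             
         ┃se┃   [ ] README.md             
         ┃in┃   [ ] index.yaml            
         ┃lo┃   [-] api/                  
         ┃  ┃     [-] docs/               
         ┃[d┃       [ ] worker.html       
         ┃ti┃       [x] client.go         
         ┃de┗━━━━━━━━━━━━━━━━━━━━━━━━━━━━━


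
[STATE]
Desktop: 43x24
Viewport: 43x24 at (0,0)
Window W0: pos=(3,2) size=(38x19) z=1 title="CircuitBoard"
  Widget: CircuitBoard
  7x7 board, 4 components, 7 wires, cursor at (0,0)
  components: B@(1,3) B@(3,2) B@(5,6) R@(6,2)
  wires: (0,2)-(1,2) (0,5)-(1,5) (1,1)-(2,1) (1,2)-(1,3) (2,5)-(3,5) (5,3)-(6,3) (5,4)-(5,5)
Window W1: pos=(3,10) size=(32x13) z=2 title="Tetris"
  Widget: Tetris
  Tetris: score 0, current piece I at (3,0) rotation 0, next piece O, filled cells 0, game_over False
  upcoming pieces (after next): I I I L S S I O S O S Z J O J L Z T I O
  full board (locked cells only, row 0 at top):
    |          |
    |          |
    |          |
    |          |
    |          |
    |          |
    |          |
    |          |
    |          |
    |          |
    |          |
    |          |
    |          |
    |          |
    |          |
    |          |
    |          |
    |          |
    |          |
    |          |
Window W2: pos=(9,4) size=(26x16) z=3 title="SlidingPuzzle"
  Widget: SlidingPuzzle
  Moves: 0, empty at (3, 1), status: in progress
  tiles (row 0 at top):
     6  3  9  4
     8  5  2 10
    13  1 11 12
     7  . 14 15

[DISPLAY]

                                           
                                           
   ┏━━━━━━━━━━━━━━━━━━━━━━━━━━━━━━━━━━━━┓  
   ┃ CircuitBoard                       ┃  
   ┠─────┏━━━━━━━━━━━━━━━━━━━━━━━━┓─────┨  
   ┃   0 ┃ SlidingPuzzle          ┃     ┃  
   ┃0  [.┠────────────────────────┨     ┃  
   ┃     ┃┌────┬────┬────┬────┐   ┃     ┃  
   ┃1    ┃│  6 │  3 │  9 │  4 │   ┃     ┃  
   ┃     ┃├────┼────┼────┼────┤   ┃     ┃  
   ┏━━━━━┃│  8 │  5 │  2 │ 10 │   ┃     ┃  
   ┃ Tetr┃├────┼────┼────┼────┤   ┃     ┃  
   ┠─────┃│ 13 │  1 │ 11 │ 12 │   ┃     ┃  
   ┃     ┃├────┼────┼────┼────┤   ┃     ┃  
   ┃     ┃│  7 │    │ 14 │ 15 │   ┃     ┃  
   ┃     ┃└────┴────┴────┴────┘   ┃     ┃  
   ┃     ┃Moves: 0                ┃     ┃  
   ┃     ┃                        ┃     ┃  
   ┃     ┃                        ┃     ┃  
   ┃     ┗━━━━━━━━━━━━━━━━━━━━━━━━┛     ┃  
   ┃          │0                  ┃━━━━━┛  
   ┃          │                   ┃        
   ┗━━━━━━━━━━━━━━━━━━━━━━━━━━━━━━┛        
                                           


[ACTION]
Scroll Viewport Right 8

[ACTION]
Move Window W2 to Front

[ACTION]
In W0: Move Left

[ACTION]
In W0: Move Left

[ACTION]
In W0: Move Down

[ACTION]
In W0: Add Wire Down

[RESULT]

                                           
                                           
   ┏━━━━━━━━━━━━━━━━━━━━━━━━━━━━━━━━━━━━┓  
   ┃ CircuitBoard                       ┃  
   ┠─────┏━━━━━━━━━━━━━━━━━━━━━━━━┓─────┨  
   ┃   0 ┃ SlidingPuzzle          ┃     ┃  
   ┃0    ┠────────────────────────┨     ┃  
   ┃     ┃┌────┬────┬────┬────┐   ┃     ┃  
   ┃1  [.┃│  6 │  3 │  9 │  4 │   ┃     ┃  
   ┃    │┃├────┼────┼────┼────┤   ┃     ┃  
   ┏━━━━━┃│  8 │  5 │  2 │ 10 │   ┃     ┃  
   ┃ Tetr┃├────┼────┼────┼────┤   ┃     ┃  
   ┠─────┃│ 13 │  1 │ 11 │ 12 │   ┃     ┃  
   ┃     ┃├────┼────┼────┼────┤   ┃     ┃  
   ┃     ┃│  7 │    │ 14 │ 15 │   ┃     ┃  
   ┃     ┃└────┴────┴────┴────┘   ┃     ┃  
   ┃     ┃Moves: 0                ┃     ┃  
   ┃     ┃                        ┃     ┃  
   ┃     ┃                        ┃     ┃  
   ┃     ┗━━━━━━━━━━━━━━━━━━━━━━━━┛     ┃  
   ┃          │0                  ┃━━━━━┛  
   ┃          │                   ┃        
   ┗━━━━━━━━━━━━━━━━━━━━━━━━━━━━━━┛        
                                           


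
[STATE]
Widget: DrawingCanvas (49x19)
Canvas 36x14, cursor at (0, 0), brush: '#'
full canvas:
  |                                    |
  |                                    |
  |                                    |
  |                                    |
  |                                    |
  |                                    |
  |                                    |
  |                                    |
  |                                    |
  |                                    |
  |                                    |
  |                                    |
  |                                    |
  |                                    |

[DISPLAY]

+                                                
                                                 
                                                 
                                                 
                                                 
                                                 
                                                 
                                                 
                                                 
                                                 
                                                 
                                                 
                                                 
                                                 
                                                 
                                                 
                                                 
                                                 
                                                 


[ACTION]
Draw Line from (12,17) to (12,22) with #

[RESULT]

+                                                
                                                 
                                                 
                                                 
                                                 
                                                 
                                                 
                                                 
                                                 
                                                 
                                                 
                                                 
                 ######                          
                                                 
                                                 
                                                 
                                                 
                                                 
                                                 


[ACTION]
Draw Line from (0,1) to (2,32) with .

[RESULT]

+........                                        
         ................                        
                         ........                
                                                 
                                                 
                                                 
                                                 
                                                 
                                                 
                                                 
                                                 
                                                 
                 ######                          
                                                 
                                                 
                                                 
                                                 
                                                 
                                                 


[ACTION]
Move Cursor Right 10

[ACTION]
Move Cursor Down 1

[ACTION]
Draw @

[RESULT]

 ........                                        
         .@..............                        
                         ........                
                                                 
                                                 
                                                 
                                                 
                                                 
                                                 
                                                 
                                                 
                                                 
                 ######                          
                                                 
                                                 
                                                 
                                                 
                                                 
                                                 
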